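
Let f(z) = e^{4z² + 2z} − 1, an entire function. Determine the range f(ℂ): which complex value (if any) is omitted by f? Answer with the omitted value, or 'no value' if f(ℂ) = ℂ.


Little Picard bounds the complement of f(ℂ) to at most one point.
The exponent g(z) = 4z² + 2z is a nonconstant polynomial, hence surjective onto ℂ. So e^{g(z)} takes every value in {e^w : w ∈ ℂ} = ℂ ∖ {0}. Adding -1 shifts the range to ℂ ∖ {-1}. f omits exactly -1.

Omitted value: -1.


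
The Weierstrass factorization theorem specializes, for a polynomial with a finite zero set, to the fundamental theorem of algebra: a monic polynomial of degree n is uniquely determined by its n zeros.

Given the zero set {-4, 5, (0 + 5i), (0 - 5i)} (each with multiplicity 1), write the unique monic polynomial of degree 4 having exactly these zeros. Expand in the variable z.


The polynomial is p(z) = ∏_{α ∈ S} (z − α), where S = {-4, 5, (0 + 5i), (0 - 5i)}.
Expanding the product yields: p(z) = z^4 -z^3 + 5·z^2 -25·z -500.
Note conjugate pairs combine to real quadratics: (z − (0+5i))(z − (0−5i)) = z² + 25.
The resulting polynomial has degree 4 and real coefficients as required.

p(z) = z^4 -z^3 + 5·z^2 -25·z -500.


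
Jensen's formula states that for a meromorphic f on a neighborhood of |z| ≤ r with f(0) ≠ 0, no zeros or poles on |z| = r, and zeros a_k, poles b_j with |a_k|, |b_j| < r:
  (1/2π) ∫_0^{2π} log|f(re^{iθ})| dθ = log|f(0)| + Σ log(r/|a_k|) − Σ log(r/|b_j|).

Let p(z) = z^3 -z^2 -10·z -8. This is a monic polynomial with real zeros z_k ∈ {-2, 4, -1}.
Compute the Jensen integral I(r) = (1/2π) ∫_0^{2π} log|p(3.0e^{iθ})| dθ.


Zeros: -2, -1, 4; r = 3.0.
Inside |z| < r: -2, -1. Outside (|z| ≥ r): 4.
p(0) = -8, so log|p(0)| = log(8) = 2.0794.
Apply Jensen: I(r) = log|p(0)| + Σ_k log(r/|z_k|), summed over zeros inside |z| < r.
  log(r/|z_k|) for z_k = -2: log(3.0/2) = 0.4055
  log(r/|z_k|) for z_k = -1: log(3.0/1) = 1.0986
  Outside zeros (4) contribute nothing to the Jensen sum.
Sum over inside zeros: 1.5041.
I(r) = log|p(0)| + (inside sum) = 2.0794 + 1.5041 = 3.5835.
Note: since some zeros are outside |z| ≤ r, the simplified n·log(r) form does NOT apply — only the inside zeros contribute.

I(r) ≈ 3.5835.


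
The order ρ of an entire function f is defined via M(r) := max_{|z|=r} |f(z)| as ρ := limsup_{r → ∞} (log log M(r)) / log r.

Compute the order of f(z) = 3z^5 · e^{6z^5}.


M(r) = max_{|z|=r} |3|·|z|^5·|e^{6z^5}| = 3·r^5 · e^{6r^5} (the factors attain their maxima compatibly on |z|=r). Then log M(r) = log 3 + 5·log r + 6r^5, dominated by the last term, so log log M(r) ~ 5·log r. The polynomial factor 3z^5 contributes only a log r term and does not affect the order. ρ = 5.
Therefore ρ = 5.

Order ρ = 5.


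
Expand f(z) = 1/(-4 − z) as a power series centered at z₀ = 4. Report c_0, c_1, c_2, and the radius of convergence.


Let w = z − z₀, so z = z₀ + w.
Then -4 − z = -4 − (z₀ + w) = (-4 − z₀) − w = -8 − w.
f(z) = 1/(-8 − w) = (1/(-8)) · 1/(1 − w/(-8)) = Σ_{n≥0} w^n / (-8)^(n+1).
So c_n = 1/(-8)^(n+1):
  c_0 = 1/(-8)^1 = -1/8.
  c_1 = 1/(-8)^2 = 1/64.
  c_2 = 1/(-8)^3 = -1/512.
The series is valid for |w/d| < 1, i.e. |z − z₀| < |d|.
Radius of convergence: R = |-4 − z₀| = |-8| = 8 (distance from z₀ to the singularity z = -4).

c_0 = -1/8, c_1 = 1/64, c_2 = -1/512; R = 8.


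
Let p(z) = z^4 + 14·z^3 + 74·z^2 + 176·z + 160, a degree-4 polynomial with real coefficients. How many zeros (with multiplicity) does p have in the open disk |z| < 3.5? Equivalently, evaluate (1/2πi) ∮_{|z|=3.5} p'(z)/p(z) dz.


The zeros of p are: -4, -4, (-3 + 1i), (-3 - 1i).
Their magnitudes are: 4, 4, 3.162, 3.162.
Zeros with |z| < R = 3.5: (-3 + 1i), (-3 - 1i).
Count = 2.
By the argument principle, (1/2πi) ∮_{|z|=R} p'(z)/p(z) dz equals exactly this count.

Number of zeros inside |z| < 3.5: 2.


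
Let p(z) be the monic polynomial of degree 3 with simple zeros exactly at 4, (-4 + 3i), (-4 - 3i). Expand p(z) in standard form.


The polynomial is p(z) = ∏_{α ∈ S} (z − α), where S = {4, (-4 + 3i), (-4 - 3i)}.
Expanding the product yields: p(z) = z^3 + 4·z^2 -7·z -100.
Note conjugate pairs combine to real quadratics: (z − (-4+3i))(z − (-4−3i)) = z² + 8z + 25.
The resulting polynomial has degree 3 and real coefficients as required.

p(z) = z^3 + 4·z^2 -7·z -100.


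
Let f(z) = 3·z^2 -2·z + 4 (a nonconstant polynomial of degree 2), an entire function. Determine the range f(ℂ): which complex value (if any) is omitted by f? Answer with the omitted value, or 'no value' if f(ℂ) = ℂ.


Little Picard bounds the complement of f(ℂ) to at most one point.
For every w ∈ ℂ, the equation p(z) − w = 0 is a nonconstant polynomial in z and hence has at least one root by the fundamental theorem of algebra. So p is surjective onto ℂ, omitting no value.

Omitted value: no value.


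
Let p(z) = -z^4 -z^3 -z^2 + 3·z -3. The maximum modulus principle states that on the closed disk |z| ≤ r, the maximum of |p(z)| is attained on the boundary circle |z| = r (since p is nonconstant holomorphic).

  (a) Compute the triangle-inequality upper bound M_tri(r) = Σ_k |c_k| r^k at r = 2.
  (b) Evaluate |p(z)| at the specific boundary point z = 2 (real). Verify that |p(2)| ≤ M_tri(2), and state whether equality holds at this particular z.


Coefficients: c_0 = -3, c_1 = 3, c_2 = -1, c_3 = -1, c_4 = -1. Radius r = 2.
Part (a). Triangle bound: M_tri(r) = Σ_k |c_k| r^k
  = |-3|·2^0 + |3|·2^1 + |-1|·2^2 + |-1|·2^3 + |-1|·2^4
  = 3 + 6 + 4 + 8 + 16 = 37.
This bounds M(r) := max_{|z|=r} |p(z)| from above; equality holds iff all terms c_k z^k can be made to align in phase at a single z on |z|=r.
Part (b). At z = 2 (real, on the circle |z| = r):
  p(2) = (-3)·2^0 + (3)·2^1 + (-1)·2^2 + (-1)·2^3 + (-1)·2^4 = -25.
  |p(2)| = 25.
Check: |p(2)| = 25 ≤ 37 = M_tri(2). ✓ Equality does not hold at z = 2 (the coefficients have mixed signs, so the terms do not all align in phase there).

M_tri(2) = 37; |p(2)| = 25; equality at z=2: no.


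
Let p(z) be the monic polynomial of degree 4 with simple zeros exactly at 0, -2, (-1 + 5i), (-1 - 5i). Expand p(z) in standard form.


The polynomial is p(z) = ∏_{α ∈ S} (z − α), where S = {0, -2, (-1 + 5i), (-1 - 5i)}.
Expanding the product yields: p(z) = z^4 + 4·z^3 + 30·z^2 + 52·z.
Note conjugate pairs combine to real quadratics: (z − (-1+5i))(z − (-1−5i)) = z² + 2z + 26.
The resulting polynomial has degree 4 and real coefficients as required.

p(z) = z^4 + 4·z^3 + 30·z^2 + 52·z.


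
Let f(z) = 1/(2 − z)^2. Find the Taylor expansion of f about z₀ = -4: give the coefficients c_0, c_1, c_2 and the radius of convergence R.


Let w = z − z₀, so z = z₀ + w.
Then 2 − z = 2 − (z₀ + w) = (2 − z₀) − w = 6 − w.
f(z) = 1/(6 − w)^2 = (1/(6)^2) · (1 − w/(6))^{−2}.
By the binomial series (1−u)^{−2} = Σ_{n≥0} C(n+1, 1) u^n for |u|<1, with u = w/(6):
  c_n = C(n+1, 1) / (6)^(n+2).
  c_0 = 1/(6)^2 = 1/36.
  c_1 = 2/(6)^3 = 1/108.
  c_2 = 3/(6)^4 = 1/432.
The series is valid for |w/d| < 1, i.e. |z − z₀| < |d|.
Radius of convergence: R = |2 − z₀| = |6| = 6 (distance from z₀ to the singularity z = 2).

c_0 = 1/36, c_1 = 1/108, c_2 = 1/432; R = 6.


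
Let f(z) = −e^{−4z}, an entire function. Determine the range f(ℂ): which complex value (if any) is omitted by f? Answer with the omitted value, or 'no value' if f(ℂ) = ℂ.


Little Picard bounds the complement of f(ℂ) to at most one point.
e^{−4z} is never zero on ℂ, so -1·e^{−4z} takes every value in ℂ ∖ {0}. Adding 0 shifts the range to ℂ ∖ {0}. Thus f omits exactly the value 0.

Omitted value: 0.


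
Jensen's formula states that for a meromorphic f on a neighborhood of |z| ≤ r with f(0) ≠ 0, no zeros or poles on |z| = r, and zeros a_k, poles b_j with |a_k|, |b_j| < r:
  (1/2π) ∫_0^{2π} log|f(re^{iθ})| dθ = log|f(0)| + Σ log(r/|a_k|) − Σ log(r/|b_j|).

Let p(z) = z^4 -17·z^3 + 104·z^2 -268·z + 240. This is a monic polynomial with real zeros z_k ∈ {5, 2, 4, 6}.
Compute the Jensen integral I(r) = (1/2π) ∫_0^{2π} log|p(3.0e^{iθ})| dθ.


Zeros: 2, 4, 5, 6; r = 3.0.
Inside |z| < r: 2. Outside (|z| ≥ r): 4, 5, 6.
p(0) = 240, so log|p(0)| = log(240) = 5.4806.
Apply Jensen: I(r) = log|p(0)| + Σ_k log(r/|z_k|), summed over zeros inside |z| < r.
  log(r/|z_k|) for z_k = 2: log(3.0/2) = 0.4055
  Outside zeros (4, 5, 6) contribute nothing to the Jensen sum.
Sum over inside zeros: 0.4055.
I(r) = log|p(0)| + (inside sum) = 5.4806 + 0.4055 = 5.8861.
Note: since some zeros are outside |z| ≤ r, the simplified n·log(r) form does NOT apply — only the inside zeros contribute.

I(r) ≈ 5.8861.


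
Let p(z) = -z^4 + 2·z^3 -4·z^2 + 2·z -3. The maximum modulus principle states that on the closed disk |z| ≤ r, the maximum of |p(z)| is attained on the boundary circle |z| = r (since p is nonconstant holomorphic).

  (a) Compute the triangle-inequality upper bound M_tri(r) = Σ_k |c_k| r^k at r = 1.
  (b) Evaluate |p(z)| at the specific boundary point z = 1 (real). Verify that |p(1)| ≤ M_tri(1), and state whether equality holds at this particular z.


Coefficients: c_0 = -3, c_1 = 2, c_2 = -4, c_3 = 2, c_4 = -1. Radius r = 1.
Part (a). Triangle bound: M_tri(r) = Σ_k |c_k| r^k
  = |-3|·1^0 + |2|·1^1 + |-4|·1^2 + |2|·1^3 + |-1|·1^4
  = 3 + 2 + 4 + 2 + 1 = 12.
This bounds M(r) := max_{|z|=r} |p(z)| from above; equality holds iff all terms c_k z^k can be made to align in phase at a single z on |z|=r.
Part (b). At z = 1 (real, on the circle |z| = r):
  p(1) = (-3)·1^0 + (2)·1^1 + (-4)·1^2 + (2)·1^3 + (-1)·1^4 = -4.
  |p(1)| = 4.
Check: |p(1)| = 4 ≤ 12 = M_tri(1). ✓ Equality does not hold at z = 1 (the coefficients have mixed signs, so the terms do not all align in phase there).

M_tri(1) = 12; |p(1)| = 4; equality at z=1: no.


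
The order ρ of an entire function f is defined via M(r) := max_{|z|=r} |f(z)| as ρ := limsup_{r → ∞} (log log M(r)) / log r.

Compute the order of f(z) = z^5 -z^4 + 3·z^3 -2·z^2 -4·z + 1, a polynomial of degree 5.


|f(z)| ≤ Σ|c_k|·r^k = O(r^5) as r → ∞. Polynomial growth is O(e^{r^ε}) for every ε > 0 (since r^5/e^{r^ε} → 0), so ρ ≤ ε for all ε > 0, i.e. ρ = 0. Every nonconstant polynomial has order 0.
Therefore ρ = 0.

Order ρ = 0.


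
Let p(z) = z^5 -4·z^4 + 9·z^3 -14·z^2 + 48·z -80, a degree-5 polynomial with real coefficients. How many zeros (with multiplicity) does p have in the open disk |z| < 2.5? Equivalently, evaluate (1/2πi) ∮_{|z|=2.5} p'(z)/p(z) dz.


The zeros of p are: (2 + 2i), (2 - 2i), (-1 + 2i), (-1 - 2i), 2.
Their magnitudes are: 2.828, 2.828, 2.236, 2.236, 2.
Zeros with |z| < R = 2.5: (-1 + 2i), (-1 - 2i), 2.
Count = 3.
By the argument principle, (1/2πi) ∮_{|z|=R} p'(z)/p(z) dz equals exactly this count.

Number of zeros inside |z| < 2.5: 3.


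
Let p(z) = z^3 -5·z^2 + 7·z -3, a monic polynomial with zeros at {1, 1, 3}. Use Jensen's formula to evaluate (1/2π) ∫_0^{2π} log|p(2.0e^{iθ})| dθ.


Zeros: 1, 1, 3; r = 2.0.
Inside |z| < r: 1, 1. Outside (|z| ≥ r): 3.
p(0) = -3, so log|p(0)| = log(3) = 1.0986.
Apply Jensen: I(r) = log|p(0)| + Σ_k log(r/|z_k|), summed over zeros inside |z| < r.
  log(r/|z_k|) for z_k = 1: log(2.0/1) = 0.6931
  log(r/|z_k|) for z_k = 1: log(2.0/1) = 0.6931
  Outside zeros (3) contribute nothing to the Jensen sum.
Sum over inside zeros: 1.3863.
I(r) = log|p(0)| + (inside sum) = 1.0986 + 1.3863 = 2.4849.
Note: since some zeros are outside |z| ≤ r, the simplified n·log(r) form does NOT apply — only the inside zeros contribute.

I(r) ≈ 2.4849.


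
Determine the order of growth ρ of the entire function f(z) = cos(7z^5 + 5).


Write cos(w) = (e^{iw} ± e^{−iw})/(2 or 2i), so |cos(w)| ≤ e^{|w|}. With w = 7z^5 + 5, |w| ≤ 7r^5 + 5 on |z|=r, giving M(r) ≤ e^{7r^5 + 5} and ρ ≤ 5. For the lower bound, choose z on |z|=r with 7z^5 purely imaginary of modulus 7r^5; then |cos(7z^5 + 5)| grows like e^{7r^5}/2, so ρ ≥ 5. Hence ρ = 5.
Therefore ρ = 5.

Order ρ = 5.


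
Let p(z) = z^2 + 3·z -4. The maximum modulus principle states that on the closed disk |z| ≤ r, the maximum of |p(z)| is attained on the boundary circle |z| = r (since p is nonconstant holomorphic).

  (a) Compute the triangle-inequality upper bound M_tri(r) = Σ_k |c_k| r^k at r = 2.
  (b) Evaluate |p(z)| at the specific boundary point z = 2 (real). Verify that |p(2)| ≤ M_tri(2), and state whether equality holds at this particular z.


Coefficients: c_0 = -4, c_1 = 3, c_2 = 1. Radius r = 2.
Part (a). Triangle bound: M_tri(r) = Σ_k |c_k| r^k
  = |-4|·2^0 + |3|·2^1 + |1|·2^2
  = 4 + 6 + 4 = 14.
This bounds M(r) := max_{|z|=r} |p(z)| from above; equality holds iff all terms c_k z^k can be made to align in phase at a single z on |z|=r.
Part (b). At z = 2 (real, on the circle |z| = r):
  p(2) = (-4)·2^0 + (3)·2^1 + (1)·2^2 = 6.
  |p(2)| = 6.
Check: |p(2)| = 6 ≤ 14 = M_tri(2). ✓ Equality does not hold at z = 2 (the coefficients have mixed signs, so the terms do not all align in phase there).

M_tri(2) = 14; |p(2)| = 6; equality at z=2: no.


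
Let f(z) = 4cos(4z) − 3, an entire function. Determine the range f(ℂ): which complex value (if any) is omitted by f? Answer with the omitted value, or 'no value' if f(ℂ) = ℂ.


Little Picard bounds the complement of f(ℂ) to at most one point.
cos is entire and surjective onto ℂ: for every w ∈ ℂ, cos(ζ) = w has a solution ζ ∈ ℂ (e.g., via the complex inverse arccos). With ζ = 4z this gives z = ζ/(4). Then 4·cos(4z) takes every value in 4·ℂ = ℂ, and adding -3 is a bijection of ℂ. So f is surjective and omits no value. (Note: only on the real line is cos bounded by [−1, 1].)

Omitted value: no value.


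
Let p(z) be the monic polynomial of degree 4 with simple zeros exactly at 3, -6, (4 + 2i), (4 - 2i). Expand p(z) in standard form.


The polynomial is p(z) = ∏_{α ∈ S} (z − α), where S = {3, -6, (4 + 2i), (4 - 2i)}.
Expanding the product yields: p(z) = z^4 -5·z^3 -22·z^2 + 204·z -360.
Note conjugate pairs combine to real quadratics: (z − (4+2i))(z − (4−2i)) = z² − 8z + 20.
The resulting polynomial has degree 4 and real coefficients as required.

p(z) = z^4 -5·z^3 -22·z^2 + 204·z -360.


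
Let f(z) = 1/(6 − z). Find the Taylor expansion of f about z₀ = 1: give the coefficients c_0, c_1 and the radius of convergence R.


Let w = z − z₀, so z = z₀ + w.
Then 6 − z = 6 − (z₀ + w) = (6 − z₀) − w = 5 − w.
f(z) = 1/(5 − w) = (1/(5)) · 1/(1 − w/(5)) = Σ_{n≥0} w^n / (5)^(n+1).
So c_n = 1/(5)^(n+1):
  c_0 = 1/(5)^1 = 1/5.
  c_1 = 1/(5)^2 = 1/25.
The series is valid for |w/d| < 1, i.e. |z − z₀| < |d|.
Radius of convergence: R = |6 − z₀| = |5| = 5 (distance from z₀ to the singularity z = 6).

c_0 = 1/5, c_1 = 1/25; R = 5.


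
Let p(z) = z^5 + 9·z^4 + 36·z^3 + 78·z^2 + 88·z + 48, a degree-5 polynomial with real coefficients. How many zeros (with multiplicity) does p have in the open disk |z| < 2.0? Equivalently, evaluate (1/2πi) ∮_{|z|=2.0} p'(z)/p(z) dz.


The zeros of p are: (-2 + 2i), (-2 - 2i), -3, (-1 + 1i), (-1 - 1i).
Their magnitudes are: 2.828, 2.828, 3, 1.414, 1.414.
Zeros with |z| < R = 2.0: (-1 + 1i), (-1 - 1i).
Count = 2.
By the argument principle, (1/2πi) ∮_{|z|=R} p'(z)/p(z) dz equals exactly this count.

Number of zeros inside |z| < 2.0: 2.


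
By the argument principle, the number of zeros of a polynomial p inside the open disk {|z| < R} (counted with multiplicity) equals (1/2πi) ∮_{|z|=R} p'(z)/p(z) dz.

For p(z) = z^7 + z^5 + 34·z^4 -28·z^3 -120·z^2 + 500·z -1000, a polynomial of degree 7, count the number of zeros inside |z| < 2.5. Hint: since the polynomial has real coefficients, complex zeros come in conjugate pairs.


The zeros of p are: 2, (1 + 2i), (1 - 2i), (1 + 3i), (1 - 3i), (-3 + 1i), (-3 - 1i).
Their magnitudes are: 2, 2.236, 2.236, 3.162, 3.162, 3.162, 3.162.
Zeros with |z| < R = 2.5: 2, (1 + 2i), (1 - 2i).
Count = 3.
By the argument principle, (1/2πi) ∮_{|z|=R} p'(z)/p(z) dz equals exactly this count.

Number of zeros inside |z| < 2.5: 3.


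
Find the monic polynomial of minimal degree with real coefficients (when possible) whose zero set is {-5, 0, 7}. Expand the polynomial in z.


The polynomial is p(z) = ∏_{α ∈ S} (z − α), where S = {-5, 0, 7}.
Expanding the product yields: p(z) = z^3 -2·z^2 -35·z.
The resulting polynomial has degree 3 and real coefficients as required.

p(z) = z^3 -2·z^2 -35·z.


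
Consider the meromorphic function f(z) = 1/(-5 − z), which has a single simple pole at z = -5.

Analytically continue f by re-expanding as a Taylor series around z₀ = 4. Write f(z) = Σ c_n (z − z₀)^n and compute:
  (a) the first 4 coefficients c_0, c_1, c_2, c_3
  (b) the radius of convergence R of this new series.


Let w = z − z₀, so z = z₀ + w.
Then -5 − z = -5 − (z₀ + w) = (-5 − z₀) − w = -9 − w.
f(z) = 1/(-9 − w) = (1/(-9)) · 1/(1 − w/(-9)) = Σ_{n≥0} w^n / (-9)^(n+1).
So c_n = 1/(-9)^(n+1):
  c_0 = 1/(-9)^1 = -1/9.
  c_1 = 1/(-9)^2 = 1/81.
  c_2 = 1/(-9)^3 = -1/729.
  c_3 = 1/(-9)^4 = 1/6561.
The series is valid for |w/d| < 1, i.e. |z − z₀| < |d|.
Radius of convergence: R = |-5 − z₀| = |-9| = 9 (distance from z₀ to the singularity z = -5).

c_0 = -1/9, c_1 = 1/81, c_2 = -1/729, c_3 = 1/6561; R = 9.


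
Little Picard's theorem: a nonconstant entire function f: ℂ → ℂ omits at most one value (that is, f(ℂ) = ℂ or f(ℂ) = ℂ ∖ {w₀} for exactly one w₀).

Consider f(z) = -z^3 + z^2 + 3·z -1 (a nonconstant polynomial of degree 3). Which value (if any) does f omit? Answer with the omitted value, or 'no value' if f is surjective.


Little Picard bounds the complement of f(ℂ) to at most one point.
For every w ∈ ℂ, the equation p(z) − w = 0 is a nonconstant polynomial in z and hence has at least one root by the fundamental theorem of algebra. So p is surjective onto ℂ, omitting no value.

Omitted value: no value.


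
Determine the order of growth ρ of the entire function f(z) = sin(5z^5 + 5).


Write sin(w) = (e^{iw} ± e^{−iw})/(2 or 2i), so |sin(w)| ≤ e^{|w|}. With w = 5z^5 + 5, |w| ≤ 5r^5 + 5 on |z|=r, giving M(r) ≤ e^{5r^5 + 5} and ρ ≤ 5. For the lower bound, choose z on |z|=r with 5z^5 purely imaginary of modulus 5r^5; then |sin(5z^5 + 5)| grows like e^{5r^5}/2, so ρ ≥ 5. Hence ρ = 5.
Therefore ρ = 5.

Order ρ = 5.


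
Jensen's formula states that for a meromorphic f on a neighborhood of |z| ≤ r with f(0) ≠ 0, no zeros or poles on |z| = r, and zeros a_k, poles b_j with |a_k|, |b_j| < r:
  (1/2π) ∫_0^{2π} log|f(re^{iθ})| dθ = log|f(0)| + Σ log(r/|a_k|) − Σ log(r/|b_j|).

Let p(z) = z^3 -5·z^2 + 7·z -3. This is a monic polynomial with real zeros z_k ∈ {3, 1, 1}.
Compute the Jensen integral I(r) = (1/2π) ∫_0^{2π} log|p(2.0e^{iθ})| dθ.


Zeros: 1, 1, 3; r = 2.0.
Inside |z| < r: 1, 1. Outside (|z| ≥ r): 3.
p(0) = -3, so log|p(0)| = log(3) = 1.0986.
Apply Jensen: I(r) = log|p(0)| + Σ_k log(r/|z_k|), summed over zeros inside |z| < r.
  log(r/|z_k|) for z_k = 1: log(2.0/1) = 0.6931
  log(r/|z_k|) for z_k = 1: log(2.0/1) = 0.6931
  Outside zeros (3) contribute nothing to the Jensen sum.
Sum over inside zeros: 1.3863.
I(r) = log|p(0)| + (inside sum) = 1.0986 + 1.3863 = 2.4849.
Note: since some zeros are outside |z| ≤ r, the simplified n·log(r) form does NOT apply — only the inside zeros contribute.

I(r) ≈ 2.4849.


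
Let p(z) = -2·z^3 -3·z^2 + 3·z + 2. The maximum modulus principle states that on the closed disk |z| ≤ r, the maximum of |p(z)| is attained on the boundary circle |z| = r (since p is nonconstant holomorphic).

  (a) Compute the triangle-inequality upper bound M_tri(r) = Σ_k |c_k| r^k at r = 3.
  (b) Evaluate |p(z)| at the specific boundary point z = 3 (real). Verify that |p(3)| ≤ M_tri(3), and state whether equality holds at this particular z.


Coefficients: c_0 = 2, c_1 = 3, c_2 = -3, c_3 = -2. Radius r = 3.
Part (a). Triangle bound: M_tri(r) = Σ_k |c_k| r^k
  = |2|·3^0 + |3|·3^1 + |-3|·3^2 + |-2|·3^3
  = 2 + 9 + 27 + 54 = 92.
This bounds M(r) := max_{|z|=r} |p(z)| from above; equality holds iff all terms c_k z^k can be made to align in phase at a single z on |z|=r.
Part (b). At z = 3 (real, on the circle |z| = r):
  p(3) = (2)·3^0 + (3)·3^1 + (-3)·3^2 + (-2)·3^3 = -70.
  |p(3)| = 70.
Check: |p(3)| = 70 ≤ 92 = M_tri(3). ✓ Equality does not hold at z = 3 (the coefficients have mixed signs, so the terms do not all align in phase there).

M_tri(3) = 92; |p(3)| = 70; equality at z=3: no.


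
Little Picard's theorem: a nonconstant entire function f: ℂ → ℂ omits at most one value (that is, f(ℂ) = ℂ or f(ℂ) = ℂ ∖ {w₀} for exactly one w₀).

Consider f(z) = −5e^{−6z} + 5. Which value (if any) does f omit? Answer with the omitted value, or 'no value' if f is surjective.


Little Picard bounds the complement of f(ℂ) to at most one point.
e^{−6z} is never zero on ℂ, so -5·e^{−6z} takes every value in ℂ ∖ {0}. Adding 5 shifts the range to ℂ ∖ {5}. Thus f omits exactly the value 5.

Omitted value: 5.


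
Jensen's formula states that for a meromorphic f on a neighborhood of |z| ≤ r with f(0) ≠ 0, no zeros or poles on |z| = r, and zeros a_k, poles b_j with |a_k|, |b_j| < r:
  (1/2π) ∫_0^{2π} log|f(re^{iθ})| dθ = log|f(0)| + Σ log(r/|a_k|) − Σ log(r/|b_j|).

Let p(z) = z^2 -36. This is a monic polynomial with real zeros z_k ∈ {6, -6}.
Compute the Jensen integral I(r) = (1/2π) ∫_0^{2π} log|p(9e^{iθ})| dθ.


Zeros: -6, 6; r = 9.
Inside |z| < r: -6, 6. Outside (|z| ≥ r): ∅.
p(0) = -36, so log|p(0)| = log(36) = 3.5835.
Apply Jensen: I(r) = log|p(0)| + Σ_k log(r/|z_k|), summed over zeros inside |z| < r.
  log(r/|z_k|) for z_k = 6: log(9/6) = 0.4055
  log(r/|z_k|) for z_k = -6: log(9/6) = 0.4055
Sum over inside zeros: 0.8109.
I(r) = log|p(0)| + (inside sum) = 3.5835 + 0.8109 = 4.3944.
Closed form (all zeros inside, monic): I(r) = n·log(r) = 2·log(9) = 4.3944. ✓

I(r) ≈ 4.3944.


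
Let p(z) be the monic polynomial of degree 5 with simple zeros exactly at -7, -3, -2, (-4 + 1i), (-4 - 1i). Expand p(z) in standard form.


The polynomial is p(z) = ∏_{α ∈ S} (z − α), where S = {-7, -3, -2, (-4 + 1i), (-4 - 1i)}.
Expanding the product yields: p(z) = z^5 + 20·z^4 + 154·z^3 + 574·z^2 + 1033·z + 714.
Note conjugate pairs combine to real quadratics: (z − (-4+1i))(z − (-4−1i)) = z² + 8z + 17.
The resulting polynomial has degree 5 and real coefficients as required.

p(z) = z^5 + 20·z^4 + 154·z^3 + 574·z^2 + 1033·z + 714.


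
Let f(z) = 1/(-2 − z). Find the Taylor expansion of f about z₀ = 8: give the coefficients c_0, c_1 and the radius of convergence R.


Let w = z − z₀, so z = z₀ + w.
Then -2 − z = -2 − (z₀ + w) = (-2 − z₀) − w = -10 − w.
f(z) = 1/(-10 − w) = (1/(-10)) · 1/(1 − w/(-10)) = Σ_{n≥0} w^n / (-10)^(n+1).
So c_n = 1/(-10)^(n+1):
  c_0 = 1/(-10)^1 = -1/10.
  c_1 = 1/(-10)^2 = 1/100.
The series is valid for |w/d| < 1, i.e. |z − z₀| < |d|.
Radius of convergence: R = |-2 − z₀| = |-10| = 10 (distance from z₀ to the singularity z = -2).

c_0 = -1/10, c_1 = 1/100; R = 10.


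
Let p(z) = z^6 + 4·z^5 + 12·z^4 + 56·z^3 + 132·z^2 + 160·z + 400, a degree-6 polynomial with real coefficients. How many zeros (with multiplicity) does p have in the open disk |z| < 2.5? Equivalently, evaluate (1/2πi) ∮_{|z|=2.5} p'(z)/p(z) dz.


The zeros of p are: (1 + 3i), (1 - 3i), (0 + 2i), (0 - 2i), (-3 + 1i), (-3 - 1i).
Their magnitudes are: 3.162, 3.162, 2, 2, 3.162, 3.162.
Zeros with |z| < R = 2.5: (0 + 2i), (0 - 2i).
Count = 2.
By the argument principle, (1/2πi) ∮_{|z|=R} p'(z)/p(z) dz equals exactly this count.

Number of zeros inside |z| < 2.5: 2.


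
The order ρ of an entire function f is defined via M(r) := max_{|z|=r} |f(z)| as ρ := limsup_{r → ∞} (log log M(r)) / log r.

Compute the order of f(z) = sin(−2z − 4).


sin(w) is a linear combination of e^{iw} and e^{−iw} (or e^w, e^{−w} in the hyperbolic case), so |sin(w)| ≤ e^{|w|}. With w = −2z − 4, |w| ≤ 2|z| + 4 = 2r + 4 on |z| = r, giving M(r) ≤ e^{2r + 4}, so ρ ≤ 1. On a suitable ray (z = it for sin/cos; z = t for sinh/cosh, t real → ∞), |sin(−2z − 4)| grows like e^{2|t|}/2, so ρ ≥ 1. Hence ρ = 1.
Therefore ρ = 1.

Order ρ = 1.


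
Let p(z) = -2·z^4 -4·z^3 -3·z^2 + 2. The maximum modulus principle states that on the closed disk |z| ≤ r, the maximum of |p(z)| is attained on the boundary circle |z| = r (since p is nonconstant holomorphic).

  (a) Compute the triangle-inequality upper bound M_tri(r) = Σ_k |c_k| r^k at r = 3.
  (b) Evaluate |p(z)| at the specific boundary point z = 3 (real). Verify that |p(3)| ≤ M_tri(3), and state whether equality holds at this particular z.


Coefficients: c_0 = 2, c_1 = 0, c_2 = -3, c_3 = -4, c_4 = -2. Radius r = 3.
Part (a). Triangle bound: M_tri(r) = Σ_k |c_k| r^k
  = |2|·3^0 + |0|·3^1 + |-3|·3^2 + |-4|·3^3 + |-2|·3^4
  = 2 + 0 + 27 + 108 + 162 = 299.
This bounds M(r) := max_{|z|=r} |p(z)| from above; equality holds iff all terms c_k z^k can be made to align in phase at a single z on |z|=r.
Part (b). At z = 3 (real, on the circle |z| = r):
  p(3) = (2)·3^0 + (0)·3^1 + (-3)·3^2 + (-4)·3^3 + (-2)·3^4 = -295.
  |p(3)| = 295.
Check: |p(3)| = 295 ≤ 299 = M_tri(3). ✓ Equality does not hold at z = 3 (the coefficients have mixed signs, so the terms do not all align in phase there).

M_tri(3) = 299; |p(3)| = 295; equality at z=3: no.


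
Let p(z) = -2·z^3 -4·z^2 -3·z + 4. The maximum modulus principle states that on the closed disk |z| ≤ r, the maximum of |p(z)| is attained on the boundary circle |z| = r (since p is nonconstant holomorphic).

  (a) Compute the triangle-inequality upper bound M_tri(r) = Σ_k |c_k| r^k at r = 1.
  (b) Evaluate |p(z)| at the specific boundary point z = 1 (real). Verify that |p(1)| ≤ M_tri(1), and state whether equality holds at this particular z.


Coefficients: c_0 = 4, c_1 = -3, c_2 = -4, c_3 = -2. Radius r = 1.
Part (a). Triangle bound: M_tri(r) = Σ_k |c_k| r^k
  = |4|·1^0 + |-3|·1^1 + |-4|·1^2 + |-2|·1^3
  = 4 + 3 + 4 + 2 = 13.
This bounds M(r) := max_{|z|=r} |p(z)| from above; equality holds iff all terms c_k z^k can be made to align in phase at a single z on |z|=r.
Part (b). At z = 1 (real, on the circle |z| = r):
  p(1) = (4)·1^0 + (-3)·1^1 + (-4)·1^2 + (-2)·1^3 = -5.
  |p(1)| = 5.
Check: |p(1)| = 5 ≤ 13 = M_tri(1). ✓ Equality does not hold at z = 1 (the coefficients have mixed signs, so the terms do not all align in phase there).

M_tri(1) = 13; |p(1)| = 5; equality at z=1: no.


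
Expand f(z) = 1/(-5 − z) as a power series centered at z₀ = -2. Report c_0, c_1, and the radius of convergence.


Let w = z − z₀, so z = z₀ + w.
Then -5 − z = -5 − (z₀ + w) = (-5 − z₀) − w = -3 − w.
f(z) = 1/(-3 − w) = (1/(-3)) · 1/(1 − w/(-3)) = Σ_{n≥0} w^n / (-3)^(n+1).
So c_n = 1/(-3)^(n+1):
  c_0 = 1/(-3)^1 = -1/3.
  c_1 = 1/(-3)^2 = 1/9.
The series is valid for |w/d| < 1, i.e. |z − z₀| < |d|.
Radius of convergence: R = |-5 − z₀| = |-3| = 3 (distance from z₀ to the singularity z = -5).

c_0 = -1/3, c_1 = 1/9; R = 3.


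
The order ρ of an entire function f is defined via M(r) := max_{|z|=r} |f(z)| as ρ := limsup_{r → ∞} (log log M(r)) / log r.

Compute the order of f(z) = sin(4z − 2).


sin(w) is a linear combination of e^{iw} and e^{−iw} (or e^w, e^{−w} in the hyperbolic case), so |sin(w)| ≤ e^{|w|}. With w = 4z − 2, |w| ≤ 4|z| + 2 = 4r + 2 on |z| = r, giving M(r) ≤ e^{4r + 2}, so ρ ≤ 1. On a suitable ray (z = it for sin/cos; z = t for sinh/cosh, t real → ∞), |sin(4z − 2)| grows like e^{4|t|}/2, so ρ ≥ 1. Hence ρ = 1.
Therefore ρ = 1.

Order ρ = 1.


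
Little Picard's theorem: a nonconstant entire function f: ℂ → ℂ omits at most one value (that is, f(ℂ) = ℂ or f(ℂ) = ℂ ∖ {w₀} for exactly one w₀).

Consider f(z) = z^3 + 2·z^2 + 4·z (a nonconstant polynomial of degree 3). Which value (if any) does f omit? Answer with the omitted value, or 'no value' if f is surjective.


Little Picard bounds the complement of f(ℂ) to at most one point.
For every w ∈ ℂ, the equation p(z) − w = 0 is a nonconstant polynomial in z and hence has at least one root by the fundamental theorem of algebra. So p is surjective onto ℂ, omitting no value.

Omitted value: no value.


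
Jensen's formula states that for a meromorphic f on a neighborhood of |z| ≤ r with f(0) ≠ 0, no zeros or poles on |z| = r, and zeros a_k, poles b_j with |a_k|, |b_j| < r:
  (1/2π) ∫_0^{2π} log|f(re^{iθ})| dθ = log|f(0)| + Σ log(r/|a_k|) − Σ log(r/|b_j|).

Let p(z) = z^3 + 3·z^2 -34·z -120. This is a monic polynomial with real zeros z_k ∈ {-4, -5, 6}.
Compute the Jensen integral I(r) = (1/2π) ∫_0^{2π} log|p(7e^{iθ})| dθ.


Zeros: -5, -4, 6; r = 7.
Inside |z| < r: -5, -4, 6. Outside (|z| ≥ r): ∅.
p(0) = -120, so log|p(0)| = log(120) = 4.7875.
Apply Jensen: I(r) = log|p(0)| + Σ_k log(r/|z_k|), summed over zeros inside |z| < r.
  log(r/|z_k|) for z_k = -4: log(7/4) = 0.5596
  log(r/|z_k|) for z_k = -5: log(7/5) = 0.3365
  log(r/|z_k|) for z_k = 6: log(7/6) = 0.1542
Sum over inside zeros: 1.0502.
I(r) = log|p(0)| + (inside sum) = 4.7875 + 1.0502 = 5.8377.
Closed form (all zeros inside, monic): I(r) = n·log(r) = 3·log(7) = 5.8377. ✓

I(r) ≈ 5.8377.


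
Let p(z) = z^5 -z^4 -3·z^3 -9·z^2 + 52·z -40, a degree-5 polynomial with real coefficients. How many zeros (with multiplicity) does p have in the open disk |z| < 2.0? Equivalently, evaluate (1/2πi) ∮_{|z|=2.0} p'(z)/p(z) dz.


The zeros of p are: 1, (2 + 1i), (2 - 1i), (-2 + 2i), (-2 - 2i).
Their magnitudes are: 1, 2.236, 2.236, 2.828, 2.828.
Zeros with |z| < R = 2.0: 1.
Count = 1.
By the argument principle, (1/2πi) ∮_{|z|=R} p'(z)/p(z) dz equals exactly this count.

Number of zeros inside |z| < 2.0: 1.


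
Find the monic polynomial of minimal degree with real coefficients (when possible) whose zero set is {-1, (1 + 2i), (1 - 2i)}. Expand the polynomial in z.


The polynomial is p(z) = ∏_{α ∈ S} (z − α), where S = {-1, (1 + 2i), (1 - 2i)}.
Expanding the product yields: p(z) = z^3 -z^2 + 3·z + 5.
Note conjugate pairs combine to real quadratics: (z − (1+2i))(z − (1−2i)) = z² − 2z + 5.
The resulting polynomial has degree 3 and real coefficients as required.

p(z) = z^3 -z^2 + 3·z + 5.


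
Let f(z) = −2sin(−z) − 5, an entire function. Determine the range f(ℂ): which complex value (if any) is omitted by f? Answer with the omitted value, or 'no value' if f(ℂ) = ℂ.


Little Picard bounds the complement of f(ℂ) to at most one point.
sin is entire and surjective onto ℂ: for every w ∈ ℂ, sin(ζ) = w has a solution ζ ∈ ℂ (e.g., via the complex inverse arcsin). With ζ = −z this gives z = ζ/(-1). Then -2·sin(−z) takes every value in -2·ℂ = ℂ, and adding -5 is a bijection of ℂ. So f is surjective and omits no value. (Note: only on the real line is sin bounded by [−1, 1].)

Omitted value: no value.


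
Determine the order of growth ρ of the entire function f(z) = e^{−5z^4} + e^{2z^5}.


Each summand is entire of order 4 and 5 respectively (as in the single-exponential case). The order of a sum is at most the max of the orders, so ρ ≤ 5. For the lower bound: on |z|=r choose arg z so that 2z^5 is real positive; then |e^{2z^5}| = e^{2r^5} while |e^{-5z^4}| ≤ e^{5r^4} = o(e^{2r^5}). So |f| ≥ e^{2r^5}(1 − o(1)) and ρ ≥ 5. Hence ρ = max(4, 5) = 5.
Therefore ρ = 5.

Order ρ = 5.


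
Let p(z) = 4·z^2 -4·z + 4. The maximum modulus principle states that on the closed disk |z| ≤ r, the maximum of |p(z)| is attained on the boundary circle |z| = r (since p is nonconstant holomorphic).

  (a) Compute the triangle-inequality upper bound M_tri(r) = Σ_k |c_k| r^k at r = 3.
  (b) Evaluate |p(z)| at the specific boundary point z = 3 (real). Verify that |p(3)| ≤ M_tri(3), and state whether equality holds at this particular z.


Coefficients: c_0 = 4, c_1 = -4, c_2 = 4. Radius r = 3.
Part (a). Triangle bound: M_tri(r) = Σ_k |c_k| r^k
  = |4|·3^0 + |-4|·3^1 + |4|·3^2
  = 4 + 12 + 36 = 52.
This bounds M(r) := max_{|z|=r} |p(z)| from above; equality holds iff all terms c_k z^k can be made to align in phase at a single z on |z|=r.
Part (b). At z = 3 (real, on the circle |z| = r):
  p(3) = (4)·3^0 + (-4)·3^1 + (4)·3^2 = 28.
  |p(3)| = 28.
Check: |p(3)| = 28 ≤ 52 = M_tri(3). ✓ Equality does not hold at z = 3 (the coefficients have mixed signs, so the terms do not all align in phase there).

M_tri(3) = 52; |p(3)| = 28; equality at z=3: no.


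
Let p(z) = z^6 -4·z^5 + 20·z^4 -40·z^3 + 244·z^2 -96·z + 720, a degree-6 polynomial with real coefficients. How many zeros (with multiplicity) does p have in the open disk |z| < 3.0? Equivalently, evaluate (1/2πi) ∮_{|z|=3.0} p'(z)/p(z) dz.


The zeros of p are: (-1 + 3i), (-1 - 3i), (0 + 2i), (0 - 2i), (3 + 3i), (3 - 3i).
Their magnitudes are: 3.162, 3.162, 2, 2, 4.243, 4.243.
Zeros with |z| < R = 3.0: (0 + 2i), (0 - 2i).
Count = 2.
By the argument principle, (1/2πi) ∮_{|z|=R} p'(z)/p(z) dz equals exactly this count.

Number of zeros inside |z| < 3.0: 2.


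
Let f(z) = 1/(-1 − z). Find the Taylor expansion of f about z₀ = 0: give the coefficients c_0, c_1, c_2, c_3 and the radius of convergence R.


Let w = z − z₀, so z = z₀ + w.
Then -1 − z = -1 − (z₀ + w) = (-1 − z₀) − w = -1 − w.
f(z) = 1/(-1 − w) = (1/(-1)) · 1/(1 − w/(-1)) = Σ_{n≥0} w^n / (-1)^(n+1).
So c_n = 1/(-1)^(n+1):
  c_0 = 1/(-1)^1 = -1.
  c_1 = 1/(-1)^2 = 1.
  c_2 = 1/(-1)^3 = -1.
  c_3 = 1/(-1)^4 = 1.
The series is valid for |w/d| < 1, i.e. |z − z₀| < |d|.
Radius of convergence: R = |-1 − z₀| = |-1| = 1 (distance from z₀ to the singularity z = -1).

c_0 = -1, c_1 = 1, c_2 = -1, c_3 = 1; R = 1.


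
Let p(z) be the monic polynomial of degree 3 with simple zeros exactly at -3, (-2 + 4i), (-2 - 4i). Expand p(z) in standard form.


The polynomial is p(z) = ∏_{α ∈ S} (z − α), where S = {-3, (-2 + 4i), (-2 - 4i)}.
Expanding the product yields: p(z) = z^3 + 7·z^2 + 32·z + 60.
Note conjugate pairs combine to real quadratics: (z − (-2+4i))(z − (-2−4i)) = z² + 4z + 20.
The resulting polynomial has degree 3 and real coefficients as required.

p(z) = z^3 + 7·z^2 + 32·z + 60.


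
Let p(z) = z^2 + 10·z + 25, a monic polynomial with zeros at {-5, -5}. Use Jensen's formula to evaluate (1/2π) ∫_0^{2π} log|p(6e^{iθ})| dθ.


Zeros: -5, -5; r = 6.
Inside |z| < r: -5, -5. Outside (|z| ≥ r): ∅.
p(0) = 25, so log|p(0)| = log(25) = 3.2189.
Apply Jensen: I(r) = log|p(0)| + Σ_k log(r/|z_k|), summed over zeros inside |z| < r.
  log(r/|z_k|) for z_k = -5: log(6/5) = 0.1823
  log(r/|z_k|) for z_k = -5: log(6/5) = 0.1823
Sum over inside zeros: 0.3646.
I(r) = log|p(0)| + (inside sum) = 3.2189 + 0.3646 = 3.5835.
Closed form (all zeros inside, monic): I(r) = n·log(r) = 2·log(6) = 3.5835. ✓

I(r) ≈ 3.5835.


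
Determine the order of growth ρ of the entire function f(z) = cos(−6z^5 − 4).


Write cos(w) = (e^{iw} ± e^{−iw})/(2 or 2i), so |cos(w)| ≤ e^{|w|}. With w = −6z^5 − 4, |w| ≤ 6r^5 + 4 on |z|=r, giving M(r) ≤ e^{6r^5 + 4} and ρ ≤ 5. For the lower bound, choose z on |z|=r with -6z^5 purely imaginary of modulus 6r^5; then |cos(−6z^5 − 4)| grows like e^{6r^5}/2, so ρ ≥ 5. Hence ρ = 5.
Therefore ρ = 5.

Order ρ = 5.


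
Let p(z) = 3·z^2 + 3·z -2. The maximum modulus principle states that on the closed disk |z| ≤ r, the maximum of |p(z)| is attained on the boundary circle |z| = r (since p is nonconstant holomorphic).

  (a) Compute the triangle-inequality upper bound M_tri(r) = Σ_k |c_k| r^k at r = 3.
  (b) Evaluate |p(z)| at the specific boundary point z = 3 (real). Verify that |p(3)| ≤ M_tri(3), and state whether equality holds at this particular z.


Coefficients: c_0 = -2, c_1 = 3, c_2 = 3. Radius r = 3.
Part (a). Triangle bound: M_tri(r) = Σ_k |c_k| r^k
  = |-2|·3^0 + |3|·3^1 + |3|·3^2
  = 2 + 9 + 27 = 38.
This bounds M(r) := max_{|z|=r} |p(z)| from above; equality holds iff all terms c_k z^k can be made to align in phase at a single z on |z|=r.
Part (b). At z = 3 (real, on the circle |z| = r):
  p(3) = (-2)·3^0 + (3)·3^1 + (3)·3^2 = 34.
  |p(3)| = 34.
Check: |p(3)| = 34 ≤ 38 = M_tri(3). ✓ Equality does not hold at z = 3 (the coefficients have mixed signs, so the terms do not all align in phase there).

M_tri(3) = 38; |p(3)| = 34; equality at z=3: no.


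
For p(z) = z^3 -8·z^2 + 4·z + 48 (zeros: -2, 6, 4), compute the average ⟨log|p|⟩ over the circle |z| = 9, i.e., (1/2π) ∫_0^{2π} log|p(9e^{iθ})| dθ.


Zeros: -2, 4, 6; r = 9.
Inside |z| < r: -2, 4, 6. Outside (|z| ≥ r): ∅.
p(0) = 48, so log|p(0)| = log(48) = 3.8712.
Apply Jensen: I(r) = log|p(0)| + Σ_k log(r/|z_k|), summed over zeros inside |z| < r.
  log(r/|z_k|) for z_k = -2: log(9/2) = 1.5041
  log(r/|z_k|) for z_k = 6: log(9/6) = 0.4055
  log(r/|z_k|) for z_k = 4: log(9/4) = 0.8109
Sum over inside zeros: 2.7205.
I(r) = log|p(0)| + (inside sum) = 3.8712 + 2.7205 = 6.5917.
Closed form (all zeros inside, monic): I(r) = n·log(r) = 3·log(9) = 6.5917. ✓

I(r) ≈ 6.5917.


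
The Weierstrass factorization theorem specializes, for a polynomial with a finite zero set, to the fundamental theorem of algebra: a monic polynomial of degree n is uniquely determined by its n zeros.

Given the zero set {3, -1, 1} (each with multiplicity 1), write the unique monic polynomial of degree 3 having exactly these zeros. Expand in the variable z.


The polynomial is p(z) = ∏_{α ∈ S} (z − α), where S = {3, -1, 1}.
Expanding the product yields: p(z) = z^3 -3·z^2 -z + 3.
The resulting polynomial has degree 3 and real coefficients as required.

p(z) = z^3 -3·z^2 -z + 3.


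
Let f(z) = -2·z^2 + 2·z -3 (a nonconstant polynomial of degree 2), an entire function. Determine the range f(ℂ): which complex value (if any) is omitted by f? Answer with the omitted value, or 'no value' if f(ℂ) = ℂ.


Little Picard bounds the complement of f(ℂ) to at most one point.
For every w ∈ ℂ, the equation p(z) − w = 0 is a nonconstant polynomial in z and hence has at least one root by the fundamental theorem of algebra. So p is surjective onto ℂ, omitting no value.

Omitted value: no value.


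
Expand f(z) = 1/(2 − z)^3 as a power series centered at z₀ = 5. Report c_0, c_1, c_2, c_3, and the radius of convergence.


Let w = z − z₀, so z = z₀ + w.
Then 2 − z = 2 − (z₀ + w) = (2 − z₀) − w = -3 − w.
f(z) = 1/(-3 − w)^3 = (1/(-3)^3) · (1 − w/(-3))^{−3}.
By the binomial series (1−u)^{−3} = Σ_{n≥0} C(n+2, 2) u^n for |u|<1, with u = w/(-3):
  c_n = C(n+2, 2) / (-3)^(n+3).
  c_0 = 1/(-3)^3 = -1/27.
  c_1 = 3/(-3)^4 = 1/27.
  c_2 = 6/(-3)^5 = -2/81.
  c_3 = 10/(-3)^6 = 10/729.
The series is valid for |w/d| < 1, i.e. |z − z₀| < |d|.
Radius of convergence: R = |2 − z₀| = |-3| = 3 (distance from z₀ to the singularity z = 2).

c_0 = -1/27, c_1 = 1/27, c_2 = -2/81, c_3 = 10/729; R = 3.


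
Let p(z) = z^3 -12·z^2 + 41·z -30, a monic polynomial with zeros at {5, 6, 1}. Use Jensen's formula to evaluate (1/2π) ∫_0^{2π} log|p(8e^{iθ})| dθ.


Zeros: 1, 5, 6; r = 8.
Inside |z| < r: 1, 5, 6. Outside (|z| ≥ r): ∅.
p(0) = -30, so log|p(0)| = log(30) = 3.4012.
Apply Jensen: I(r) = log|p(0)| + Σ_k log(r/|z_k|), summed over zeros inside |z| < r.
  log(r/|z_k|) for z_k = 5: log(8/5) = 0.4700
  log(r/|z_k|) for z_k = 6: log(8/6) = 0.2877
  log(r/|z_k|) for z_k = 1: log(8/1) = 2.0794
Sum over inside zeros: 2.8371.
I(r) = log|p(0)| + (inside sum) = 3.4012 + 2.8371 = 6.2383.
Closed form (all zeros inside, monic): I(r) = n·log(r) = 3·log(8) = 6.2383. ✓

I(r) ≈ 6.2383.


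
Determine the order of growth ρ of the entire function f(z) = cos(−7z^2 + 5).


Write cos(w) = (e^{iw} ± e^{−iw})/(2 or 2i), so |cos(w)| ≤ e^{|w|}. With w = −7z^2 + 5, |w| ≤ 7r^2 + 5 on |z|=r, giving M(r) ≤ e^{7r^2 + 5} and ρ ≤ 2. For the lower bound, choose z on |z|=r with -7z^2 purely imaginary of modulus 7r^2; then |cos(−7z^2 + 5)| grows like e^{7r^2}/2, so ρ ≥ 2. Hence ρ = 2.
Therefore ρ = 2.

Order ρ = 2.
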